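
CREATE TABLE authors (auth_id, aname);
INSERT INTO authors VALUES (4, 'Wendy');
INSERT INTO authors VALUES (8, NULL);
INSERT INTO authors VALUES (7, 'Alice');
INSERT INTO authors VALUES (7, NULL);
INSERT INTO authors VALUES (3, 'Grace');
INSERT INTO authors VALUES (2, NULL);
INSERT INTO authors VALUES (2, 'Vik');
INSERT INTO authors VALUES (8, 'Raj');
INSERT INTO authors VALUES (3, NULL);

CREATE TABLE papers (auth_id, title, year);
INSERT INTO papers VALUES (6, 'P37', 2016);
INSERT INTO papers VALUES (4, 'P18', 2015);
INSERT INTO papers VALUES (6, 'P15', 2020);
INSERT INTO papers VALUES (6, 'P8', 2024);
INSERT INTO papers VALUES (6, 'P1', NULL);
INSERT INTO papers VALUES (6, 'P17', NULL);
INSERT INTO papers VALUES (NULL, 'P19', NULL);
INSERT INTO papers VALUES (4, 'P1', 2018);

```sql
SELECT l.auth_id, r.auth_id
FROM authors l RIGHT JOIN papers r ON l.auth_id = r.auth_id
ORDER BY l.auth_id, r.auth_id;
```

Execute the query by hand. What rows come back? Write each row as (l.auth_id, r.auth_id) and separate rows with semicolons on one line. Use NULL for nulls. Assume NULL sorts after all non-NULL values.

(4, 4); (4, 4); (NULL, 6); (NULL, 6); (NULL, 6); (NULL, 6); (NULL, 6); (NULL, NULL)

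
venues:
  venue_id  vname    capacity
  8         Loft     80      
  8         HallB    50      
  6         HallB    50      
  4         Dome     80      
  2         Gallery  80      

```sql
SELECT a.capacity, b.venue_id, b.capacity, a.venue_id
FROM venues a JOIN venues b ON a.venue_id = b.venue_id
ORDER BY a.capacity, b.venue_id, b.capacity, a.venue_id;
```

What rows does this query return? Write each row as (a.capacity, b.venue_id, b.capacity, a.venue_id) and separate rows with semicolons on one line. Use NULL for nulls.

(50, 6, 50, 6); (50, 8, 50, 8); (50, 8, 80, 8); (80, 2, 80, 2); (80, 4, 80, 4); (80, 8, 50, 8); (80, 8, 80, 8)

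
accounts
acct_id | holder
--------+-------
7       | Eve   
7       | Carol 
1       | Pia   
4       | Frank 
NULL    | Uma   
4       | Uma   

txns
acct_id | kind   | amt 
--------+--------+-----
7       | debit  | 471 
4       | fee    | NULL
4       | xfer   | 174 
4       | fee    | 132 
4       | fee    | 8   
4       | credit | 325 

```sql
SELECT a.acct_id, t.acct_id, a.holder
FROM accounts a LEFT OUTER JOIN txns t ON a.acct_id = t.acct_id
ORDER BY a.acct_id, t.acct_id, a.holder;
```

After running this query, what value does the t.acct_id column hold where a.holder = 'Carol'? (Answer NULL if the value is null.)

7

LEFT JOIN keeps every row from `accounts`; unmatched rows get NULL for `txns`'s columns.
Matching on a.acct_id = t.acct_id. A NULL in a compared column never satisfies the condition.
- a row (acct_id=7): matches 1 t row(s) → 1 output row(s).
- a row (acct_id=7): matches 1 t row(s) → 1 output row(s).
- a row (acct_id=1): no match → kept, t columns NULL.
- a row (acct_id=4): matches 5 t row(s) → 5 output row(s).
- a row (acct_id=NULL): no match → kept, t columns NULL.
- a row (acct_id=4): matches 5 t row(s) → 5 output row(s).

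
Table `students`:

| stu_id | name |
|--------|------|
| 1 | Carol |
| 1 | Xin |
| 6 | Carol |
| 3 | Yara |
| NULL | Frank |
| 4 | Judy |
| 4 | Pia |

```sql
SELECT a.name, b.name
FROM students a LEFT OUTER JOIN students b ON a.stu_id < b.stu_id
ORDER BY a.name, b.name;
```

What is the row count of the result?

15

LEFT JOIN keeps every row from `students a`; unmatched rows get NULL for `students b`'s columns.
Matching on a.stu_id < b.stu_id. A NULL in a compared column never satisfies the condition.
Matched pairs: 13; unmatched a rows kept: 2.
Total: 13 matched + 2 padded = 15 rows.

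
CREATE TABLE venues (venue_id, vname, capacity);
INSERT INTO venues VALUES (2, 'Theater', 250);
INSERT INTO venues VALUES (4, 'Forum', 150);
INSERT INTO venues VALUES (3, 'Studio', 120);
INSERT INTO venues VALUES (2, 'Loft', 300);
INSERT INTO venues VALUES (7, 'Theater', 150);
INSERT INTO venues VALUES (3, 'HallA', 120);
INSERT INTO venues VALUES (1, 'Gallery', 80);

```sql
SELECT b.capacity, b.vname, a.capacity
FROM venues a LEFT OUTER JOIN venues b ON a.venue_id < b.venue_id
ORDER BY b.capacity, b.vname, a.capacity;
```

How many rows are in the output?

LEFT JOIN keeps every row from `venues a`; unmatched rows get NULL for `venues b`'s columns.
Matching on a.venue_id < b.venue_id.
Matched pairs: 19; unmatched a rows kept: 1.
Total: 19 matched + 1 padded = 20 rows.

20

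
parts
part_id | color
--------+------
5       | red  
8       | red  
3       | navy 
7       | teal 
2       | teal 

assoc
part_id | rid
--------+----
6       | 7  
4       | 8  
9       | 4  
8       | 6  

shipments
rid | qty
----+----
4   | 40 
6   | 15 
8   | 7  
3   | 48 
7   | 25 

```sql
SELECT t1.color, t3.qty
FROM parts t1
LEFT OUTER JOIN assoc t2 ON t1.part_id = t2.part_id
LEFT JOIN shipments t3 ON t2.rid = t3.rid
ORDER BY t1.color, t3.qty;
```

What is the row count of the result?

Step 1 — t1 LEFT JOIN t2 on part_id → 5 row(s).
Then LEFT JOIN `shipments t3` on rid: each of those 5 rows is kept; rows whose t2.rid has no match in t3 get NULL for t3's columns.
Result: 5 row(s).

5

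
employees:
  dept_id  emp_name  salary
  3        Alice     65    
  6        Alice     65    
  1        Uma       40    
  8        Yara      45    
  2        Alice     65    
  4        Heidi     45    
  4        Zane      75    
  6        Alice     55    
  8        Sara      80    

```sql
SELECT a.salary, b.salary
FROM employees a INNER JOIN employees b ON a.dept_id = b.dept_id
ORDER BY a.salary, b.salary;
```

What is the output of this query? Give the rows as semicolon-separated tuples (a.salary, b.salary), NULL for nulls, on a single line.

(40, 40); (45, 45); (45, 45); (45, 75); (45, 80); (55, 55); (55, 65); (65, 55); (65, 65); (65, 65); (65, 65); (75, 45); (75, 75); (80, 45); (80, 80)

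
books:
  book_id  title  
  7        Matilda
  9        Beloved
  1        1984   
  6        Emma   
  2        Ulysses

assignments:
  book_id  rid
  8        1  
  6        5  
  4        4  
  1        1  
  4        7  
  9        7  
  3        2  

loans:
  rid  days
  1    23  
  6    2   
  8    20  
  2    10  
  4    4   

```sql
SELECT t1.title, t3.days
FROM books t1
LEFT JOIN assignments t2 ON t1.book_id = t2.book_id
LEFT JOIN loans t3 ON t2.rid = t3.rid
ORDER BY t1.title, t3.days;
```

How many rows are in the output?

Evaluate left to right. First `books t1 LEFT JOIN assignments t2` on book_id: 5 row(s).
Then LEFT JOIN `loans t3` on rid: each of those 5 rows is kept; rows whose t2.rid has no match in t3 get NULL for t3's columns.
Result: 5 row(s).

5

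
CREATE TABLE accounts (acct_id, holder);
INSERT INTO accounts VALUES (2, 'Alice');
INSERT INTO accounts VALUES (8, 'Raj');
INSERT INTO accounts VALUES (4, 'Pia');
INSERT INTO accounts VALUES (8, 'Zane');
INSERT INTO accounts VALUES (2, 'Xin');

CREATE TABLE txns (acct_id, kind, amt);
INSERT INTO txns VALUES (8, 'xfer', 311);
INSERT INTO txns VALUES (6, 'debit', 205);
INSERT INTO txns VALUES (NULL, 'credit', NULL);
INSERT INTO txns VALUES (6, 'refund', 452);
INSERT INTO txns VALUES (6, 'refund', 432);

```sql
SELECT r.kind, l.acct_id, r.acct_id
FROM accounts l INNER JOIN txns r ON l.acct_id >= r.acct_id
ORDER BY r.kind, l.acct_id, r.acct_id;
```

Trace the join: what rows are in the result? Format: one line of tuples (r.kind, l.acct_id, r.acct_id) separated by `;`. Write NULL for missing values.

(debit, 8, 6); (debit, 8, 6); (refund, 8, 6); (refund, 8, 6); (refund, 8, 6); (refund, 8, 6); (xfer, 8, 8); (xfer, 8, 8)

INNER JOIN keeps only pairs where the ON condition holds.
Matching on l.acct_id >= r.acct_id. A NULL in a compared column never satisfies the condition.
Matched pairs: 8.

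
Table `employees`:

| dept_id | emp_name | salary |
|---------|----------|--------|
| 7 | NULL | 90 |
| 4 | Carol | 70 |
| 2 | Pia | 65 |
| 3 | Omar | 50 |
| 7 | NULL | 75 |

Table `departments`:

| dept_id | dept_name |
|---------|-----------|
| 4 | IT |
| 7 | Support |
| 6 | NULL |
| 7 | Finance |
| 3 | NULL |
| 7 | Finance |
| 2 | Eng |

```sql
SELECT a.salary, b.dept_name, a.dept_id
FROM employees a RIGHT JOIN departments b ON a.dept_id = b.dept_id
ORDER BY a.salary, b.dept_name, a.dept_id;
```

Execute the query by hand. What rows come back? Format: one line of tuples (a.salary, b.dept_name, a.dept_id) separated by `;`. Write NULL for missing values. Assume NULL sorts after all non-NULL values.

RIGHT JOIN keeps every row from `departments`; unmatched rows get NULL for `employees`'s columns.
Matching on a.dept_id = b.dept_id.
- a row (dept_id=7): matches 3 b row(s) → 3 output row(s).
- a row (dept_id=4): matches 1 b row(s) → 1 output row(s).
- a row (dept_id=2): matches 1 b row(s) → 1 output row(s).
- a row (dept_id=3): matches 1 b row(s) → 1 output row(s).
- a row (dept_id=7): matches 3 b row(s) → 3 output row(s).
- 1 row(s) from b found no a partner → padded with NULL.
After projecting and ordering:
a.salary | b.dept_name | a.dept_id
50 | NULL | 3
65 | Eng | 2
70 | IT | 4
75 | Finance | 7
75 | Finance | 7
75 | Support | 7
90 | Finance | 7
90 | Finance | 7
90 | Support | 7
NULL | NULL | NULL

(50, NULL, 3); (65, Eng, 2); (70, IT, 4); (75, Finance, 7); (75, Finance, 7); (75, Support, 7); (90, Finance, 7); (90, Finance, 7); (90, Support, 7); (NULL, NULL, NULL)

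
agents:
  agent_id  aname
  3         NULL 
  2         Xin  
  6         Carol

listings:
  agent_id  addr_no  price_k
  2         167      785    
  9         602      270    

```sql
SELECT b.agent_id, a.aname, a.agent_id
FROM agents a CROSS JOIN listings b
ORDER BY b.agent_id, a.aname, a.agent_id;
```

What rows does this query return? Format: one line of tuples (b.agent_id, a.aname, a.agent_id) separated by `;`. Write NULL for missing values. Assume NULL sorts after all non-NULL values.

CROSS JOIN pairs every row of `agents` with every row of `listings`: 3 × 2 = 6 rows.

(2, Carol, 6); (2, Xin, 2); (2, NULL, 3); (9, Carol, 6); (9, Xin, 2); (9, NULL, 3)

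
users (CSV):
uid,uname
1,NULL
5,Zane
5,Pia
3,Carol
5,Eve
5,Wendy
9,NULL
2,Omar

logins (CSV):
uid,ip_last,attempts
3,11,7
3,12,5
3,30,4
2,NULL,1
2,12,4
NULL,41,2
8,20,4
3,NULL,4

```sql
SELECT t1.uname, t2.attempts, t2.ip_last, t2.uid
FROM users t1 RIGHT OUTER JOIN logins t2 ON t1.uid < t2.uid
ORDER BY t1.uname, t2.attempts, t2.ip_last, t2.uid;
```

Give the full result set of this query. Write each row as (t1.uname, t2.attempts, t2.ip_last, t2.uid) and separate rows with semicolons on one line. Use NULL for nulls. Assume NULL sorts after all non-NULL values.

(Carol, 4, 20, 8); (Eve, 4, 20, 8); (Omar, 4, 20, 8); (Omar, 4, 30, 3); (Omar, 4, NULL, 3); (Omar, 5, 12, 3); (Omar, 7, 11, 3); (Pia, 4, 20, 8); (Wendy, 4, 20, 8); (Zane, 4, 20, 8); (NULL, 1, NULL, 2); (NULL, 2, 41, NULL); (NULL, 4, 12, 2); (NULL, 4, 20, 8); (NULL, 4, 30, 3); (NULL, 4, NULL, 3); (NULL, 5, 12, 3); (NULL, 7, 11, 3)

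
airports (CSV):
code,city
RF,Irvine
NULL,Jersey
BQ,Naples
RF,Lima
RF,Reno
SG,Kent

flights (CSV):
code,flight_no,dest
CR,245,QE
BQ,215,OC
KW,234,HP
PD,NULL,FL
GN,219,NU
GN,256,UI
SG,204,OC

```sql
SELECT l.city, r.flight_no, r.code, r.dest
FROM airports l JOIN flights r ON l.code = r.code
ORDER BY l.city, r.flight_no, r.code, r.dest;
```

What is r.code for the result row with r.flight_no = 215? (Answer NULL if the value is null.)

BQ

INNER JOIN keeps only pairs where the ON condition holds.
Matching on l.code = r.code. A NULL in a compared column never satisfies the condition.
Matched pairs: 2.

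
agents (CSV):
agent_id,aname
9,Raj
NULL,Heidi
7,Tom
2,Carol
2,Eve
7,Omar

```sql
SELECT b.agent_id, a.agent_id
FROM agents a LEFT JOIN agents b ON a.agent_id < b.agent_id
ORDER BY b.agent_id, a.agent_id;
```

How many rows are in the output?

LEFT JOIN keeps every row from `agents a`; unmatched rows get NULL for `agents b`'s columns.
Matching on a.agent_id < b.agent_id. A NULL in a compared column never satisfies the condition.
- a (agent_id=9) has no partner → padded with NULL.
- a (agent_id=NULL) has no partner → padded with NULL.
- a (agent_id=7) pairs with 1 row(s) of b.
- a (agent_id=2) pairs with 3 row(s) of b.
- a (agent_id=2) pairs with 3 row(s) of b.
- a (agent_id=7) pairs with 1 row(s) of b.
Total: 8 matched + 2 padded = 10 rows.

10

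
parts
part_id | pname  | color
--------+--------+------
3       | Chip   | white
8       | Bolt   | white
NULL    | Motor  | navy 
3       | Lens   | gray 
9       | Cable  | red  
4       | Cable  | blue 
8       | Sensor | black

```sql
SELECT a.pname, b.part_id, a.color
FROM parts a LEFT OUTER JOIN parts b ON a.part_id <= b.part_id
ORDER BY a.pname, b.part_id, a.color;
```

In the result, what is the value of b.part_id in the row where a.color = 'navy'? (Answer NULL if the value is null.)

NULL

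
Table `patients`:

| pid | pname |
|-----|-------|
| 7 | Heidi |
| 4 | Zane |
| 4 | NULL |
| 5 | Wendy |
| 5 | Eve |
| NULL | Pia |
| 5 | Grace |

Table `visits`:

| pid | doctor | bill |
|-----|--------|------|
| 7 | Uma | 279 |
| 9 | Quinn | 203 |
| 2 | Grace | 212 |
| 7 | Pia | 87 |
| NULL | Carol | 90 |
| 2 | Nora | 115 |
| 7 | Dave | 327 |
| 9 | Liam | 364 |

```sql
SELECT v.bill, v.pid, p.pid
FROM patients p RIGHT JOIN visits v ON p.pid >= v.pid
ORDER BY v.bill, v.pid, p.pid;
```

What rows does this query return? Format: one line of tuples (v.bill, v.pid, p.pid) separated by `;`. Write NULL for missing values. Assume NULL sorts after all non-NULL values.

(87, 7, 7); (90, NULL, NULL); (115, 2, 4); (115, 2, 4); (115, 2, 5); (115, 2, 5); (115, 2, 5); (115, 2, 7); (203, 9, NULL); (212, 2, 4); (212, 2, 4); (212, 2, 5); (212, 2, 5); (212, 2, 5); (212, 2, 7); (279, 7, 7); (327, 7, 7); (364, 9, NULL)

RIGHT JOIN keeps every row from `visits`; unmatched rows get NULL for `patients`'s columns.
Matching on p.pid >= v.pid. A NULL in a compared column never satisfies the condition.
- p row (pid=7): matches 5 v row(s) → 5 output row(s).
- p row (pid=4): matches 2 v row(s) → 2 output row(s).
- p row (pid=4): matches 2 v row(s) → 2 output row(s).
- p row (pid=5): matches 2 v row(s) → 2 output row(s).
- p row (pid=5): matches 2 v row(s) → 2 output row(s).
- p row (pid=NULL): no match.
- p row (pid=5): matches 2 v row(s) → 2 output row(s).
- 3 v row(s) had no p match → kept, p columns NULL.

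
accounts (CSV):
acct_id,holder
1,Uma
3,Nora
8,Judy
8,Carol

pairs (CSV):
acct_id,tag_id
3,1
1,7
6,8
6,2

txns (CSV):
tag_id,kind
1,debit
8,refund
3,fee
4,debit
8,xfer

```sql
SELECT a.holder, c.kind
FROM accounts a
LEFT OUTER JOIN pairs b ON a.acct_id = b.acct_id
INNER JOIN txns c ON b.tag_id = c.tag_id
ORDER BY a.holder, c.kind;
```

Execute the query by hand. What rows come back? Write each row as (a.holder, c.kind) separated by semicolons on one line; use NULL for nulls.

(Nora, debit)

Evaluate left to right. First `accounts a LEFT JOIN pairs b` on acct_id: 4 row(s).
Then INNER JOIN `txns c` on tag_id: keep only rows whose b.tag_id appears in c.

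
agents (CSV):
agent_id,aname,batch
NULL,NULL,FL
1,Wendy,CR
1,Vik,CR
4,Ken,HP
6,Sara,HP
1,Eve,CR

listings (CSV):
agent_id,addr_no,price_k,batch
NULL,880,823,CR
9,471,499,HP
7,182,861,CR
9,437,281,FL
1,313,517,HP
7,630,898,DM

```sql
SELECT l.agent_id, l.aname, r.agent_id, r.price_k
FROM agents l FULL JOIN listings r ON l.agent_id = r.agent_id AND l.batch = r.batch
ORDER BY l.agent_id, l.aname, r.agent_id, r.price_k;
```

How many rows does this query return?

FULL OUTER JOIN keeps every row from both sides; unmatched rows get NULL for the other side's columns.
Matching on l.agent_id = r.agent_id AND l.batch = r.batch. A NULL in a compared column never satisfies the condition.
- l[0] agent_id=NULL, batch=FL → no match; kept with NULLs on the r side.
- l[1] agent_id=1, batch=CR → no match; kept with NULLs on the r side.
- l[2] agent_id=1, batch=CR → no match; kept with NULLs on the r side.
- l[3] agent_id=4, batch=HP → no match; kept with NULLs on the r side.
- l[4] agent_id=6, batch=HP → no match; kept with NULLs on the r side.
- l[5] agent_id=1, batch=CR → no match; kept with NULLs on the r side.
- plus 6 unmatched r row(s), each kept with NULL l columns.
Total: 0 matched + 12 padded = 12 rows.

12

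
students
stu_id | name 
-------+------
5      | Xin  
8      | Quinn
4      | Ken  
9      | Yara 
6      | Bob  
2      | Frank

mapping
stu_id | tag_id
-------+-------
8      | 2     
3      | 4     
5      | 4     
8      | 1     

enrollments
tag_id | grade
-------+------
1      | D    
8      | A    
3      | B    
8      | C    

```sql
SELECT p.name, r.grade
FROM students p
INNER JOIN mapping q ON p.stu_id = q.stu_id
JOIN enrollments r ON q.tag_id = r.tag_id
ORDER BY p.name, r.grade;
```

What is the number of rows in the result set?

Step 1 — p INNER JOIN q on stu_id → 3 row(s).
Then INNER JOIN `enrollments r` on tag_id: keep only rows whose q.tag_id appears in r.
Result: 1 row(s).

1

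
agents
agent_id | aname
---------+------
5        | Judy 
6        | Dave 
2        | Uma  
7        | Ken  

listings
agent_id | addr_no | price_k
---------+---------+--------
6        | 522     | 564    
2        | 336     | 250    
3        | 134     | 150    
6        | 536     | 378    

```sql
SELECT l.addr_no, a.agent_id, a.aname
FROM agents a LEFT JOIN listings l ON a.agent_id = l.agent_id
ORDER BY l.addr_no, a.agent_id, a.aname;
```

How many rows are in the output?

5

LEFT JOIN keeps every row from `agents`; unmatched rows get NULL for `listings`'s columns.
Matching on a.agent_id = l.agent_id.
Matched pairs: 3; unmatched a rows kept: 2.
Total: 3 matched + 2 padded = 5 rows.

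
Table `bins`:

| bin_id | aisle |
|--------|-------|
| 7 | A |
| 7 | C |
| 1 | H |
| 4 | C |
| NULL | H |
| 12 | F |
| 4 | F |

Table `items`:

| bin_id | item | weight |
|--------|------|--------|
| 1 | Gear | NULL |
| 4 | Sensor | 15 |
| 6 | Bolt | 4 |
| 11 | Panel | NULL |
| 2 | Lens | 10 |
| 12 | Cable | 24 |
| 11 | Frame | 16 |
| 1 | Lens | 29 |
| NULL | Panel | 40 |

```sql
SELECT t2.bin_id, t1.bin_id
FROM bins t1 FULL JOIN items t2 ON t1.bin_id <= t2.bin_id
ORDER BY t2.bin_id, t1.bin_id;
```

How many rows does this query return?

FULL OUTER JOIN keeps every row from both sides; unmatched rows get NULL for the other side's columns.
Matching on t1.bin_id <= t2.bin_id. A NULL in a compared column never satisfies the condition.
- t1 (bin_id=7) pairs with 3 row(s) of t2.
- t1 (bin_id=7) pairs with 3 row(s) of t2.
- t1 (bin_id=1) pairs with 8 row(s) of t2.
- t1 (bin_id=4) pairs with 5 row(s) of t2.
- t1 (bin_id=NULL) has no partner → padded with NULL.
- t1 (bin_id=12) pairs with 1 row(s) of t2.
- t1 (bin_id=4) pairs with 5 row(s) of t2.
- plus 1 unmatched t2 row(s), each kept with NULL t1 columns.
Total: 25 matched + 2 padded = 27 rows.

27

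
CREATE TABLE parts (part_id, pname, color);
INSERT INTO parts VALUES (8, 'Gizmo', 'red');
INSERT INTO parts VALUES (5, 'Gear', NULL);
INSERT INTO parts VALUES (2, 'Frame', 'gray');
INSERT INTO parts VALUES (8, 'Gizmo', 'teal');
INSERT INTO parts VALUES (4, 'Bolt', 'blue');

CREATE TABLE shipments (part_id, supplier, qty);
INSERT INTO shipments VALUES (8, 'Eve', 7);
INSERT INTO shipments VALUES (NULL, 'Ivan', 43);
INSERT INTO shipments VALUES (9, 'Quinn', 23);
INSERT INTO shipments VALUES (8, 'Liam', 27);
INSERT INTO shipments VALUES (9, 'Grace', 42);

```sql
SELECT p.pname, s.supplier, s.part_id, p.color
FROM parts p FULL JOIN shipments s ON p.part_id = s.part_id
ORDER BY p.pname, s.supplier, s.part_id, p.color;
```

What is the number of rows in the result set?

10

FULL OUTER JOIN keeps every row from both sides; unmatched rows get NULL for the other side's columns.
Matching on p.part_id = s.part_id. A NULL in a compared column never satisfies the condition.
Matched pairs: 4; unmatched p rows kept: 3; unmatched s rows kept: 3.
Total: 4 matched + 6 padded = 10 rows.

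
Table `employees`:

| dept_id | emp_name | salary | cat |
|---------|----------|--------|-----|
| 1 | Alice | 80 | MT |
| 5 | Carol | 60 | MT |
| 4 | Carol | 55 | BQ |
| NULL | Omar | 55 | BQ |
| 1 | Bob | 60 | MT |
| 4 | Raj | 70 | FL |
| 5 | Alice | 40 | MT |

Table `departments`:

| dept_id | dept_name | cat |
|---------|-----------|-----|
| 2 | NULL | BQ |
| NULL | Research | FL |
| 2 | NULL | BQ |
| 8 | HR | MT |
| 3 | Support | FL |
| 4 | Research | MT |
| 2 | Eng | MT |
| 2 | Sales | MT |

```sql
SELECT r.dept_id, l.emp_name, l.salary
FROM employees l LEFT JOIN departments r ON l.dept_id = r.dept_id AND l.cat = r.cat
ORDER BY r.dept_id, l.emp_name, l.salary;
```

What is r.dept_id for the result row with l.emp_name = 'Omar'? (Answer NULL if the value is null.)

NULL

LEFT JOIN keeps every row from `employees`; unmatched rows get NULL for `departments`'s columns.
Matching on l.dept_id = r.dept_id AND l.cat = r.cat. A NULL in a compared column never satisfies the condition.
- dept_id=1, cat=MT: no r row matches, row kept with r columns NULL.
- dept_id=5, cat=MT: no r row matches, row kept with r columns NULL.
- dept_id=4, cat=BQ: no r row matches, row kept with r columns NULL.
- dept_id=NULL, cat=BQ: no r row matches, row kept with r columns NULL.
- dept_id=1, cat=MT: no r row matches, row kept with r columns NULL.
- dept_id=4, cat=FL: no r row matches, row kept with r columns NULL.
- dept_id=5, cat=MT: no r row matches, row kept with r columns NULL.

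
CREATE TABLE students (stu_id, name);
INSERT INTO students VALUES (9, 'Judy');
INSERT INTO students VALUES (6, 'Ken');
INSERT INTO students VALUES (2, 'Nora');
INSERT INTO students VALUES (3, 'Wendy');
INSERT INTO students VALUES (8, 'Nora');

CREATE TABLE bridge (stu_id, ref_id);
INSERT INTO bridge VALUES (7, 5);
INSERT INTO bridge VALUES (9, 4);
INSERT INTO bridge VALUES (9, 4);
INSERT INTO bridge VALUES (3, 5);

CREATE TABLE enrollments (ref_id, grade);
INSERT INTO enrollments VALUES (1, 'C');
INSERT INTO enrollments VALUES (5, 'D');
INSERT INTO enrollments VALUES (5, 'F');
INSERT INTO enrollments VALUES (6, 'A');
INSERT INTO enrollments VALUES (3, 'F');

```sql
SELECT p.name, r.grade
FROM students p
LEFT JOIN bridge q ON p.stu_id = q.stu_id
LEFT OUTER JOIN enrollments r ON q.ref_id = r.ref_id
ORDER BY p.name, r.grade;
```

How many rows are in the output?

7

Step 1 — p LEFT JOIN q on stu_id → 6 row(s).
Then LEFT JOIN `enrollments r` on ref_id: each of those 6 rows is kept; rows whose q.ref_id has no match in r get NULL for r's columns.
Result: 7 row(s).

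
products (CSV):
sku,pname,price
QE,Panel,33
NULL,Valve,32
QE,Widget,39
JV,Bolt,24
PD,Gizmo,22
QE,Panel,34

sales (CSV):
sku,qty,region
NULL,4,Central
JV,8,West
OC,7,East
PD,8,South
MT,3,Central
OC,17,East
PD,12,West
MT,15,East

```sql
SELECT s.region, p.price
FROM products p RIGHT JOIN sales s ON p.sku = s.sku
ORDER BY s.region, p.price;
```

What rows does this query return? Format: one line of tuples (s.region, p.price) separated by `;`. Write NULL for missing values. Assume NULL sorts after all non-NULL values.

(Central, NULL); (Central, NULL); (East, NULL); (East, NULL); (East, NULL); (South, 22); (West, 22); (West, 24)

RIGHT JOIN keeps every row from `sales`; unmatched rows get NULL for `products`'s columns.
Matching on p.sku = s.sku. A NULL in a compared column never satisfies the condition.
- sku=QE: no matching s row.
- sku=NULL: no matching s row.
- sku=QE: no matching s row.
- sku=JV: 1 matching s row(s), so 1 row(s) emitted.
- sku=PD: 2 matching s row(s), so 2 row(s) emitted.
- sku=QE: no matching s row.
- 5 row(s) from s found no p partner → padded with NULL.
After projecting and ordering:
s.region | p.price
Central | NULL
Central | NULL
East | NULL
East | NULL
East | NULL
South | 22
West | 22
West | 24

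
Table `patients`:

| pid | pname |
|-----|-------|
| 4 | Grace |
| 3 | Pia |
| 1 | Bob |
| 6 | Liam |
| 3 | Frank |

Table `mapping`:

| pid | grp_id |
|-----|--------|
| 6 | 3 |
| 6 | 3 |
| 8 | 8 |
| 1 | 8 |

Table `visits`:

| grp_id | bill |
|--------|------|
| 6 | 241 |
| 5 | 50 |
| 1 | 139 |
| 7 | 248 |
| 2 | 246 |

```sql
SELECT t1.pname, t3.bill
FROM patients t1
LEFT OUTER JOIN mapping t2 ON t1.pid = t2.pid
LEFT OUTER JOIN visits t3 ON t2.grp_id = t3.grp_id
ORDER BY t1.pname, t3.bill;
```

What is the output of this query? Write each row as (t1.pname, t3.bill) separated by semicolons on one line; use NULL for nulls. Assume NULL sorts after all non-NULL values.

(Bob, NULL); (Frank, NULL); (Grace, NULL); (Liam, NULL); (Liam, NULL); (Pia, NULL)

Joins associate left-to-right: patients LEFT JOIN mapping on pid gives 6 intermediate row(s).
Then LEFT JOIN `visits t3` on grp_id: each of those 6 rows is kept; rows whose t2.grp_id has no match in t3 get NULL for t3's columns.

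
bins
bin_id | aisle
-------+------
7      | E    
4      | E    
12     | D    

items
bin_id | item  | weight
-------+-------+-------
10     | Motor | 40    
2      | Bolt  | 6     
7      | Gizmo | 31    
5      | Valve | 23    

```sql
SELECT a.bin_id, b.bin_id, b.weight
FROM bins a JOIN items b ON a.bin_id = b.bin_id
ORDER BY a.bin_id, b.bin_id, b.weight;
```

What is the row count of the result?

1

INNER JOIN keeps only pairs where the ON condition holds.
Matching on a.bin_id = b.bin_id.
Matched pairs: 1.
Total: 1 rows.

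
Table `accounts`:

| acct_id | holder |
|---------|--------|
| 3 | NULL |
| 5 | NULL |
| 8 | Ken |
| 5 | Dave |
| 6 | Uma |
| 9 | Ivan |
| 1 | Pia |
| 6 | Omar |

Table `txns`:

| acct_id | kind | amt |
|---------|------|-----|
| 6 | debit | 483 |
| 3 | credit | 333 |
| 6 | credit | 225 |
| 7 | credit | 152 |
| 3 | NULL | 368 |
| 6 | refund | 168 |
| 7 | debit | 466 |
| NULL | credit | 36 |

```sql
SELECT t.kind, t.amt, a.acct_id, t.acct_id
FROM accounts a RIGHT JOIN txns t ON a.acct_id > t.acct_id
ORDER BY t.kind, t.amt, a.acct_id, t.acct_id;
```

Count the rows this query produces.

23

RIGHT JOIN keeps every row from `txns`; unmatched rows get NULL for `accounts`'s columns.
Matching on a.acct_id > t.acct_id. A NULL in a compared column never satisfies the condition.
Matched pairs: 22; unmatched t rows kept: 1.
Total: 22 matched + 1 padded = 23 rows.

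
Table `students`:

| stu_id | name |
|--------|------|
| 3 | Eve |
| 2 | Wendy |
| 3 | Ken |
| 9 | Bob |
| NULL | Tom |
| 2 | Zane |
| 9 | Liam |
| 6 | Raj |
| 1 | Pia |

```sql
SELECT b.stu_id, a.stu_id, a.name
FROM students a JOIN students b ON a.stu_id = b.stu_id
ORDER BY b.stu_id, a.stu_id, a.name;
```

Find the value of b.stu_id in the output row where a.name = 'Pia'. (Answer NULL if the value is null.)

1

INNER JOIN keeps only pairs where the ON condition holds.
Matching on a.stu_id = b.stu_id. A NULL in a compared column never satisfies the condition.
Matched pairs: 14.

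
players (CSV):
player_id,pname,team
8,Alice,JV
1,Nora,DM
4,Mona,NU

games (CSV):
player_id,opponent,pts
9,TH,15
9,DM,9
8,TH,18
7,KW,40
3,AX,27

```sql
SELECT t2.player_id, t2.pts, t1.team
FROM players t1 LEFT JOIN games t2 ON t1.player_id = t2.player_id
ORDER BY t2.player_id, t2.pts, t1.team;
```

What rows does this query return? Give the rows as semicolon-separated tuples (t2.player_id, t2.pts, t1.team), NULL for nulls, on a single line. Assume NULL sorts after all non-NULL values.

(8, 18, JV); (NULL, NULL, DM); (NULL, NULL, NU)

LEFT JOIN keeps every row from `players`; unmatched rows get NULL for `games`'s columns.
Matching on t1.player_id = t2.player_id.
- t1 row (player_id=8): matches 1 t2 row(s) → 1 output row(s).
- t1 row (player_id=1): no match → kept, t2 columns NULL.
- t1 row (player_id=4): no match → kept, t2 columns NULL.
After projecting and ordering:
t2.player_id | t2.pts | t1.team
8 | 18 | JV
NULL | NULL | DM
NULL | NULL | NU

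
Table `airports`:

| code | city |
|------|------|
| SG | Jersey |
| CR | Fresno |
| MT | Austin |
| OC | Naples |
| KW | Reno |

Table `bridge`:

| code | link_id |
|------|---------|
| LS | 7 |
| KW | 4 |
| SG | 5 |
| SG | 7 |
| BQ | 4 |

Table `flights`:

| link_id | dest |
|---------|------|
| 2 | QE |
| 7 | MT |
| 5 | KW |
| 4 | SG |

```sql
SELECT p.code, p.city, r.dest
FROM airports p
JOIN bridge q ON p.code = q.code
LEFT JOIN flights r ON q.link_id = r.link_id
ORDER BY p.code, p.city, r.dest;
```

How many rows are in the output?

Evaluate left to right. First `airports p INNER JOIN bridge q` on code: 3 row(s).
Then LEFT JOIN `flights r` on link_id: each of those 3 rows is kept; rows whose q.link_id has no match in r get NULL for r's columns.
Result: 3 row(s).

3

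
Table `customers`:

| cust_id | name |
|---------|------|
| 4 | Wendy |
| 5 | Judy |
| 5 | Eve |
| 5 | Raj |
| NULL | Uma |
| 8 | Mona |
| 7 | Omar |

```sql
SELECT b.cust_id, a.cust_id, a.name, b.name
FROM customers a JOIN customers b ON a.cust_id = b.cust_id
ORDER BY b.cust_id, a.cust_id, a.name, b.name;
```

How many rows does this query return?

12

INNER JOIN keeps only pairs where the ON condition holds.
Matching on a.cust_id = b.cust_id. A NULL in a compared column never satisfies the condition.
Matched pairs: 12.
Total: 12 rows.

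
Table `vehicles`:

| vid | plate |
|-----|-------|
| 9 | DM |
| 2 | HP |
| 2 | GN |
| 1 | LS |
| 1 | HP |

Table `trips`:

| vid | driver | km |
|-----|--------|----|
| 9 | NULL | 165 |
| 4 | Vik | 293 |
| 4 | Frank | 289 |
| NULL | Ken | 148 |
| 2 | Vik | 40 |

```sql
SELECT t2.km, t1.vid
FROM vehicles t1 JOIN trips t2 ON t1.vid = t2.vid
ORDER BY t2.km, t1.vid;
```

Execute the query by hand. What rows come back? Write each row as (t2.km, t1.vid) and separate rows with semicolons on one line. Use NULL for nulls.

INNER JOIN keeps only pairs where the ON condition holds.
Matching on t1.vid = t2.vid. A NULL in a compared column never satisfies the condition.
- t1 (vid=9) pairs with 1 row(s) of t2.
- t1 (vid=2) pairs with 1 row(s) of t2.
- t1 (vid=2) pairs with 1 row(s) of t2.
- t1 (vid=1) has no partner → excluded.
- t1 (vid=1) has no partner → excluded.
After projecting and ordering:
t2.km | t1.vid
40 | 2
40 | 2
165 | 9

(40, 2); (40, 2); (165, 9)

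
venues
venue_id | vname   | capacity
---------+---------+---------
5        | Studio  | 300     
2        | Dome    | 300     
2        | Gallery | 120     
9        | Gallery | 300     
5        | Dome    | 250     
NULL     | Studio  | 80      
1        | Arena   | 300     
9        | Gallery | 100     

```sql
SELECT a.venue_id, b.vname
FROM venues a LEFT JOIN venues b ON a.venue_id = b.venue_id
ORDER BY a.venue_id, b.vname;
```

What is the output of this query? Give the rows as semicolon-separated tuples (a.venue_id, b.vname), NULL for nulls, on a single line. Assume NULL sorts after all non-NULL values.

(1, Arena); (2, Dome); (2, Dome); (2, Gallery); (2, Gallery); (5, Dome); (5, Dome); (5, Studio); (5, Studio); (9, Gallery); (9, Gallery); (9, Gallery); (9, Gallery); (NULL, NULL)

LEFT JOIN keeps every row from `venues a`; unmatched rows get NULL for `venues b`'s columns.
Matching on a.venue_id = b.venue_id. A NULL in a compared column never satisfies the condition.
Matched pairs: 13; unmatched a rows kept: 1.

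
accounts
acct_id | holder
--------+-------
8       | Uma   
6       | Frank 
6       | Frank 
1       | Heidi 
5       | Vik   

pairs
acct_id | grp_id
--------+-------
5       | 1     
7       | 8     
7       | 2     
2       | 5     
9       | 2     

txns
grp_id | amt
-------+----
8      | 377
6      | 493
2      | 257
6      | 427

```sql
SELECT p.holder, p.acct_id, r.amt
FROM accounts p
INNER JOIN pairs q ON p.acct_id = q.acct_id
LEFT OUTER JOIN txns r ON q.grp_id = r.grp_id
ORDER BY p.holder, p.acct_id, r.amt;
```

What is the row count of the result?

1

Evaluate left to right. First `accounts p INNER JOIN pairs q` on acct_id: 1 row(s).
Then LEFT JOIN `txns r` on grp_id: each of those 1 rows is kept; rows whose q.grp_id has no match in r get NULL for r's columns.
Result: 1 row(s).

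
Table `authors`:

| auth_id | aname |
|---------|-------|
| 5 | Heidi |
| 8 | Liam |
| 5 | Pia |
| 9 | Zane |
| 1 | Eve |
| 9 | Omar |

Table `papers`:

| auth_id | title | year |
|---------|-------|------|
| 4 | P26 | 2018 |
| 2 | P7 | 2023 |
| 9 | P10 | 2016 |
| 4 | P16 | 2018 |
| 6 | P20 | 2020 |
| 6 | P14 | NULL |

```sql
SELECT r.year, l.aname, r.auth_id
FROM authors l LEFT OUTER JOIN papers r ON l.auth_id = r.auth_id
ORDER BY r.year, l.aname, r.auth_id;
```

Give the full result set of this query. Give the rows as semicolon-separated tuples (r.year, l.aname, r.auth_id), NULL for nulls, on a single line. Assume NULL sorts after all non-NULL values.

LEFT JOIN keeps every row from `authors`; unmatched rows get NULL for `papers`'s columns.
Matching on l.auth_id = r.auth_id.
- l row (auth_id=5): no match → kept, r columns NULL.
- l row (auth_id=8): no match → kept, r columns NULL.
- l row (auth_id=5): no match → kept, r columns NULL.
- l row (auth_id=9): matches 1 r row(s) → 1 output row(s).
- l row (auth_id=1): no match → kept, r columns NULL.
- l row (auth_id=9): matches 1 r row(s) → 1 output row(s).
After projecting and ordering:
r.year | l.aname | r.auth_id
2016 | Omar | 9
2016 | Zane | 9
NULL | Eve | NULL
NULL | Heidi | NULL
NULL | Liam | NULL
NULL | Pia | NULL

(2016, Omar, 9); (2016, Zane, 9); (NULL, Eve, NULL); (NULL, Heidi, NULL); (NULL, Liam, NULL); (NULL, Pia, NULL)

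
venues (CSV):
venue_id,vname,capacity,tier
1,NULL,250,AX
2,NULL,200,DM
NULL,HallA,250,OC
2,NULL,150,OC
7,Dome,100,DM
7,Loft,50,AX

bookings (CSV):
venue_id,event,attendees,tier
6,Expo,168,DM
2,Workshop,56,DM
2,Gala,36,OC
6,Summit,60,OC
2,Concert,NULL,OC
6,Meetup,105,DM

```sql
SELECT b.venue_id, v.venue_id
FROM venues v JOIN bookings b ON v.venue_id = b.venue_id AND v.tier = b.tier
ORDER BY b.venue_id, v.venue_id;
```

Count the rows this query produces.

3

INNER JOIN keeps only pairs where the ON condition holds.
Matching on v.venue_id = b.venue_id AND v.tier = b.tier. A NULL in a compared column never satisfies the condition.
- venue_id=1, tier=AX: no matching b row, dropped.
- venue_id=2, tier=DM: 1 matching b row(s), so 1 row(s) emitted.
- venue_id=NULL, tier=OC: no matching b row, dropped.
- venue_id=2, tier=OC: 2 matching b row(s), so 2 row(s) emitted.
- venue_id=7, tier=DM: no matching b row, dropped.
- venue_id=7, tier=AX: no matching b row, dropped.
Total: 3 rows.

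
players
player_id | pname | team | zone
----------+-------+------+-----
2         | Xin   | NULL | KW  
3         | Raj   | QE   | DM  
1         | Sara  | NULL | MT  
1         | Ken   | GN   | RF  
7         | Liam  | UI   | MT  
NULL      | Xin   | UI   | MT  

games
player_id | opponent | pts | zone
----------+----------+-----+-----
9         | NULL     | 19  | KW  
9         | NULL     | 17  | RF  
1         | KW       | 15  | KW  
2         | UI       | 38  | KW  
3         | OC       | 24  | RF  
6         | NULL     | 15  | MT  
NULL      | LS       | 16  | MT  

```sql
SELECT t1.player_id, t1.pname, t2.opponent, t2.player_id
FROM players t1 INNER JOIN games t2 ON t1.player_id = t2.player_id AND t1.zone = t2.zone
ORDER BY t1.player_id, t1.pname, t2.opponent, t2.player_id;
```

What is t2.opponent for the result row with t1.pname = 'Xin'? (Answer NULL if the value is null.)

UI

INNER JOIN keeps only pairs where the ON condition holds.
Matching on t1.player_id = t2.player_id AND t1.zone = t2.zone. A NULL in a compared column never satisfies the condition.
- t1 (player_id=2, zone=KW) pairs with 1 row(s) of t2.
- t1 (player_id=3, zone=DM) has no partner → excluded.
- t1 (player_id=1, zone=MT) has no partner → excluded.
- t1 (player_id=1, zone=RF) has no partner → excluded.
- t1 (player_id=7, zone=MT) has no partner → excluded.
- t1 (player_id=NULL, zone=MT) has no partner → excluded.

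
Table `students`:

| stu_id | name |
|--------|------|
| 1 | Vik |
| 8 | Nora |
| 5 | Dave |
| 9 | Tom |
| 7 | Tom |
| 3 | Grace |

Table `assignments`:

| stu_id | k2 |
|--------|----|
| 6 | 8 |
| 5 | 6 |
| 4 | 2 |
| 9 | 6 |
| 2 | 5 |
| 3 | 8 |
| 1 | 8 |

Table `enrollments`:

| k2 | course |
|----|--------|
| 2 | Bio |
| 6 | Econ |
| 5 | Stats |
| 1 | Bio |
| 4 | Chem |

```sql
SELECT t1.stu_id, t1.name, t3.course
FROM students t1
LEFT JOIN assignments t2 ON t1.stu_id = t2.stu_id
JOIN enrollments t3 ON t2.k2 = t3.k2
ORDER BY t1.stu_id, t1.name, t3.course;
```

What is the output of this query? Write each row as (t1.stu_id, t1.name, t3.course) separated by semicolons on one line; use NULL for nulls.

Step 1 — t1 LEFT JOIN t2 on stu_id → 6 row(s).
Then INNER JOIN `enrollments t3` on k2: keep only rows whose t2.k2 appears in t3.

(5, Dave, Econ); (9, Tom, Econ)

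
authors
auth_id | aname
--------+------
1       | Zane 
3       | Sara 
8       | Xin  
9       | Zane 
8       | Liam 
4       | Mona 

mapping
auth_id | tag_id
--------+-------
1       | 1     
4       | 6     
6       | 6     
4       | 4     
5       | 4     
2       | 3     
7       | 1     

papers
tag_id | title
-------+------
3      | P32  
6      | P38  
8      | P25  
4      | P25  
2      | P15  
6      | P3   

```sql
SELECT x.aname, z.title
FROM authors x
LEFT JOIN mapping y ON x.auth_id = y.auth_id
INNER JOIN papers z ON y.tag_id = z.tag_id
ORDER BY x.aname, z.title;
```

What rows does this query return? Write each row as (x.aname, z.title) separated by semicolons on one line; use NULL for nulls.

(Mona, P25); (Mona, P3); (Mona, P38)

Evaluate left to right. First `authors x LEFT JOIN mapping y` on auth_id: 7 row(s).
Then INNER JOIN `papers z` on tag_id: keep only rows whose y.tag_id appears in z.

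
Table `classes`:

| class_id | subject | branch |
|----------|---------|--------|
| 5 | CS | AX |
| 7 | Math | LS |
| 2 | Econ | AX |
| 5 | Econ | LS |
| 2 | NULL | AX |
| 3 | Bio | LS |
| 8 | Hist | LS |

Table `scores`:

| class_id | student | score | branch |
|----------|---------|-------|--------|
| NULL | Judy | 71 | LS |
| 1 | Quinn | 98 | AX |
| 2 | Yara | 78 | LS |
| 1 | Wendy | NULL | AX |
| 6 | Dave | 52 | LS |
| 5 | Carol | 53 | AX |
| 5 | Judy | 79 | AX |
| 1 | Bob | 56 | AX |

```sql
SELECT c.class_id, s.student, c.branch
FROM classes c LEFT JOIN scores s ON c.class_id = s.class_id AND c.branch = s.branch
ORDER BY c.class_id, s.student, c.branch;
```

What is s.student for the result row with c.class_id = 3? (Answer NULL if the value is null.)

NULL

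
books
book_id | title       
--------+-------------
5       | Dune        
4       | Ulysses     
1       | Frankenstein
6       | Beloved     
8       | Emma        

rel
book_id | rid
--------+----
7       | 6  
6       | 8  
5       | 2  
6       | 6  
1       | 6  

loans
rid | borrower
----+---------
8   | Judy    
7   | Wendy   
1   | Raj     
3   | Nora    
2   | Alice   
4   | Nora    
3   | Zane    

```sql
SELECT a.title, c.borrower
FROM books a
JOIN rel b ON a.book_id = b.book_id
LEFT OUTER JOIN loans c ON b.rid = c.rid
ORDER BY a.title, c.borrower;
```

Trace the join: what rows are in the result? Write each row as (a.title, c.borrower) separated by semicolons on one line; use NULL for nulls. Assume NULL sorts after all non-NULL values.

(Beloved, Judy); (Beloved, NULL); (Dune, Alice); (Frankenstein, NULL)

Step 1 — a INNER JOIN b on book_id → 4 row(s).
Then LEFT JOIN `loans c` on rid: each of those 4 rows is kept; rows whose b.rid has no match in c get NULL for c's columns.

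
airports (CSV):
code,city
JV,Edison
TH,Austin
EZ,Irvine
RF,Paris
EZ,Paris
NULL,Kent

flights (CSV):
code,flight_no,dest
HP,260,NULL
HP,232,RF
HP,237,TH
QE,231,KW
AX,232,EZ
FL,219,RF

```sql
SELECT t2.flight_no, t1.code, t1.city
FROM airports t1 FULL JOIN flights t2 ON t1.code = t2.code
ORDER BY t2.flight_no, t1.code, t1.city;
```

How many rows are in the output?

12

FULL OUTER JOIN keeps every row from both sides; unmatched rows get NULL for the other side's columns.
Matching on t1.code = t2.code. A NULL in a compared column never satisfies the condition.
- t1 row (code=JV): no match → kept, t2 columns NULL.
- t1 row (code=TH): no match → kept, t2 columns NULL.
- t1 row (code=EZ): no match → kept, t2 columns NULL.
- t1 row (code=RF): no match → kept, t2 columns NULL.
- t1 row (code=EZ): no match → kept, t2 columns NULL.
- t1 row (code=NULL): no match → kept, t2 columns NULL.
- 6 t2 row(s) had no t1 match → kept, t1 columns NULL.
Total: 0 matched + 12 padded = 12 rows.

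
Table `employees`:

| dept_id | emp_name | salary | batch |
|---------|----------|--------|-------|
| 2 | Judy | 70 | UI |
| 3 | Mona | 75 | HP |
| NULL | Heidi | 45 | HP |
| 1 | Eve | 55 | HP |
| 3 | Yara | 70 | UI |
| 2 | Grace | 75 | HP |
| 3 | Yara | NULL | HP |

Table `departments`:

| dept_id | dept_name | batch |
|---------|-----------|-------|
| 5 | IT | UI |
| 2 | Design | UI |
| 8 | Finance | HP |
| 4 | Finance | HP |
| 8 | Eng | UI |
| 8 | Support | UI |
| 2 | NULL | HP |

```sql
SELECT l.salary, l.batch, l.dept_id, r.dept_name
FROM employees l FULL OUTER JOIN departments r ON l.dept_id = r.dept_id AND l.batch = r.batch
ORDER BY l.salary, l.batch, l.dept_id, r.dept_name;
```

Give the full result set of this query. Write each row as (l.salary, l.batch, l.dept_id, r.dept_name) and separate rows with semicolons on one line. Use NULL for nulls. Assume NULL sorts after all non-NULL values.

FULL OUTER JOIN keeps every row from both sides; unmatched rows get NULL for the other side's columns.
Matching on l.dept_id = r.dept_id AND l.batch = r.batch. A NULL in a compared column never satisfies the condition.
- l[0] dept_id=2, batch=UI → 1 match(es) in r → 1 row(s).
- l[1] dept_id=3, batch=HP → no match; kept with NULLs on the r side.
- l[2] dept_id=NULL, batch=HP → no match; kept with NULLs on the r side.
- l[3] dept_id=1, batch=HP → no match; kept with NULLs on the r side.
- l[4] dept_id=3, batch=UI → no match; kept with NULLs on the r side.
- l[5] dept_id=2, batch=HP → 1 match(es) in r → 1 row(s).
- l[6] dept_id=3, batch=HP → no match; kept with NULLs on the r side.
- 5 row(s) from r found no l partner → padded with NULL.

(45, HP, NULL, NULL); (55, HP, 1, NULL); (70, UI, 2, Design); (70, UI, 3, NULL); (75, HP, 2, NULL); (75, HP, 3, NULL); (NULL, HP, 3, NULL); (NULL, NULL, NULL, Eng); (NULL, NULL, NULL, Finance); (NULL, NULL, NULL, Finance); (NULL, NULL, NULL, IT); (NULL, NULL, NULL, Support)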